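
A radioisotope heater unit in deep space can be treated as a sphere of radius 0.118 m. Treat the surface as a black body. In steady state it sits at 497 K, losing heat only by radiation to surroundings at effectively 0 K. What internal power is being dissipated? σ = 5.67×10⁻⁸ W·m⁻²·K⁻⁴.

Steady state: P = εσA T⁴.
A = 4πr² = 0.1750 m²; T⁴ = (497)⁴ = 6.101×10¹⁰ K⁴.
P = 1.0 × 5.67×10⁻⁸ × 0.1750 × 6.101×10¹⁰.

P ≈ 605 W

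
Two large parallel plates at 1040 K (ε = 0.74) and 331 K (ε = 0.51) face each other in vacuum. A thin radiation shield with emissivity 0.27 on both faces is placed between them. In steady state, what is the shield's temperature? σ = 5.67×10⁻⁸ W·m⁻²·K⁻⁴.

T_s ≈ 891 K

In steady state the net flux on the hot side equals that on the cold side.
σ(T₁⁴−T_s⁴)/D₁ = σ(T_s⁴−T₂⁴)/D₂, with D₁ = 1/ε₁+1/ε_s−1 = 4.055, D₂ = 1/ε_s+1/ε₂−1 = 4.664.
Solve for T_s⁴: T_s⁴ = (D₂·T₁⁴ + D₁·T₂⁴)/(D₁+D₂) = 6.314×10¹¹ K⁴.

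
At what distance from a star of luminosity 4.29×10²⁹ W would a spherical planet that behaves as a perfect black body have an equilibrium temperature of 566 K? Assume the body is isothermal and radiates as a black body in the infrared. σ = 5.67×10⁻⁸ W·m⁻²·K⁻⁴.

d ≈ 1.21×10¹² m

For an isothermal black-emitting sphere, (1−a)S·πr² = σ·4πr²·T⁴ ⇒ S = 4σT⁴/(1−a).
S = 4·5.67×10⁻⁸·(566)⁴/1.00 = 23280 W/m².
Flux falls as S = L/(4πd²), so d = √(L/(4πS)) = √(4.29×10²⁹/(4π·23280)).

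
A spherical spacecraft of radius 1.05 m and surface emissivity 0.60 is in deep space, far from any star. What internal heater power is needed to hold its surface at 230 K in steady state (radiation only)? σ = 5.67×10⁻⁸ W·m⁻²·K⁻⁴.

P = εσ·4πr²·T⁴.
4πr² = 13.85 m²; T⁴ = 2.798×10⁹ K⁴.
P = 0.60·5.67×10⁻⁸·13.85·2.798×10⁹.

P ≈ 1320 W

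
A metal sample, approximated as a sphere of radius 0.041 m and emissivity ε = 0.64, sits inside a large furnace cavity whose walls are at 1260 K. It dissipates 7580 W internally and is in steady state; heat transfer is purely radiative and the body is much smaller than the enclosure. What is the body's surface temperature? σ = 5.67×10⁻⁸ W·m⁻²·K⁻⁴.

For a small grey body in a large enclosure, net radiated power = εσA(T⁴ − T_w⁴).
Steady state: P = εσA(T⁴ − T_w⁴) with A = 4πr² = 0.02112 m².
T⁴ = P/(εσA) + T_w⁴ = 7580/(0.64·5.67×10⁻⁸·0.02112) + (1260)⁴
    = 9.888×10¹² + 2.520×10¹² = 1.241×10¹³ K⁴.

T ≈ 1880 K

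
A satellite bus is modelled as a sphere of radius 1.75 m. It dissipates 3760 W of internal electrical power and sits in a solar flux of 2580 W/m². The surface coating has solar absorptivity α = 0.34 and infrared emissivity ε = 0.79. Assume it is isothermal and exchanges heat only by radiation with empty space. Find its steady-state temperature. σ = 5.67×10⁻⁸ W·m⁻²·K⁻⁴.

At steady state, absorbed solar power + internal power = radiated power.
Absorbed: α·S·A_cross = 0.34·2580·9.621 = 8440 W (cross-section πr²).
Total input = 8440 + 3760 = 12200 W.
Radiated: εσ·A_surf·T⁴ with A_surf = 4πr² = 38.48 m².
T⁴ = 12200/(0.79·5.67×10⁻⁸·38.48) = 7.077×10⁹ K⁴.

T ≈ 290 K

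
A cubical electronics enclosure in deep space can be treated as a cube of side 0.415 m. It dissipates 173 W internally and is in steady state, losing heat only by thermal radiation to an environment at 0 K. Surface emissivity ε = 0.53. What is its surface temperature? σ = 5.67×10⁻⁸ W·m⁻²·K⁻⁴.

Steady state: internal power = radiated power, P = εσA T⁴.
Radiating area A = 6L² = 1.033 m².
T⁴ = P/(εσA) = 173/(0.53·5.67×10⁻⁸·1.033) = 5.571×10⁹ K⁴.
T = (5.571×10⁹)^(1/4).

T ≈ 273 K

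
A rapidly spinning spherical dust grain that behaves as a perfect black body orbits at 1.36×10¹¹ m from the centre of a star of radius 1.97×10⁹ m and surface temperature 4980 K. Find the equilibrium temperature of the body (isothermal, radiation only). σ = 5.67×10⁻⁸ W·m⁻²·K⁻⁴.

The star's surface emits σT_*⁴; at distance d the flux is S = σT_*⁴(R_*/d)².
S = 5.67×10⁻⁸·(4980)⁴·(1.97×10⁹/1.36×10¹¹)² = 7317 W/m².
For an isothermal sphere T⁴ = (1−a)S/(4σ) = 3.226×10¹⁰ K⁴.

T ≈ 424 K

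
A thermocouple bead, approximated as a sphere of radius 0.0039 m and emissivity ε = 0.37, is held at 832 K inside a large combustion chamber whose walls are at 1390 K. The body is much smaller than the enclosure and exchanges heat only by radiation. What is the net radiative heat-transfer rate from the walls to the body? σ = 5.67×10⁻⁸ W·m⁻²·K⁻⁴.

P_net ≈ 13.0 W

For a small grey body in a large enclosure: P_net = εσA(T_body⁴ − T_wall⁴).
A = 4πr² = 1.911×10⁻⁴ m²; T_body⁴ − T_wall⁴ = 4.792×10¹¹ − 3.733×10¹² = -3.254×10¹² K⁴.
|P_net| = 0.37·5.67×10⁻⁸·1.911×10⁻⁴·3.254×10¹².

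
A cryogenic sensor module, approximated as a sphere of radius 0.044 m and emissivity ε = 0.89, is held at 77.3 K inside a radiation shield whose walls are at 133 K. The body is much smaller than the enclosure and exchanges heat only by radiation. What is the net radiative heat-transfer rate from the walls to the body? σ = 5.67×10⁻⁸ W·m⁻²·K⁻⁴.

P_net ≈ 0.340 W

For a small grey body in a large enclosure: P_net = εσA(T_body⁴ − T_wall⁴).
A = 4πr² = 0.02433 m²; T_body⁴ − T_wall⁴ = 3.570×10⁷ − 3.129×10⁸ = -2.772×10⁸ K⁴.
|P_net| = 0.89·5.67×10⁻⁸·0.02433·2.772×10⁸.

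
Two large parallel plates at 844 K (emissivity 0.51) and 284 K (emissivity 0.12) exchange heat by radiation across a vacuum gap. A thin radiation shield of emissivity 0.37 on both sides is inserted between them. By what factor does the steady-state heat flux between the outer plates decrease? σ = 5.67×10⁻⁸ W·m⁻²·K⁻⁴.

Without shield: q₀ = σΔ(T⁴)/(1/ε₁+1/ε₂−1) with denominator 9.294.
With shield the two gaps are in series; the resistances add: (1/ε₁+1/ε_s−1)+(1/ε_s+1/ε₂−1) = 3.663+10.04 = 13.70.
Heat-flux ratio q₀/q = 13.70/9.294.

factor ≈ 1.47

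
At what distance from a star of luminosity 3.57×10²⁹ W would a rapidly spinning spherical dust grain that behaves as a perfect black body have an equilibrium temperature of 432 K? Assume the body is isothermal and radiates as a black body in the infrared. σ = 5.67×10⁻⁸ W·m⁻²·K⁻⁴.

For an isothermal black-emitting sphere, (1−a)S·πr² = σ·4πr²·T⁴ ⇒ S = 4σT⁴/(1−a).
S = 4·5.67×10⁻⁸·(432)⁴/1.00 = 7899 W/m².
Flux falls as S = L/(4πd²), so d = √(L/(4πS)) = √(3.57×10²⁹/(4π·7899)).

d ≈ 1.90×10¹² m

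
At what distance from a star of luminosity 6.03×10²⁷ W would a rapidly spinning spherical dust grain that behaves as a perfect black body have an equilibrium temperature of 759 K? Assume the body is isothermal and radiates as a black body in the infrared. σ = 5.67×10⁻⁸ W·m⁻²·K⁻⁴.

d ≈ 7.98×10¹⁰ m

For an isothermal black-emitting sphere, (1−a)S·πr² = σ·4πr²·T⁴ ⇒ S = 4σT⁴/(1−a).
S = 4·5.67×10⁻⁸·(759)⁴/1.00 = 75270 W/m².
Flux falls as S = L/(4πd²), so d = √(L/(4πS)) = √(6.03×10²⁷/(4π·75270)).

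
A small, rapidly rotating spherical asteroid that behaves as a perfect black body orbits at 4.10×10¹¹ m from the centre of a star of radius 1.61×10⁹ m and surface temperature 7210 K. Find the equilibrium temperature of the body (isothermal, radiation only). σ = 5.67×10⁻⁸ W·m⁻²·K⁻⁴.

T ≈ 319 K

The star's surface emits σT_*⁴; at distance d the flux is S = σT_*⁴(R_*/d)².
S = 5.67×10⁻⁸·(7210)⁴·(1.61×10⁹/4.10×10¹¹)² = 2363 W/m².
For an isothermal sphere T⁴ = (1−a)S/(4σ) = 1.042×10¹⁰ K⁴.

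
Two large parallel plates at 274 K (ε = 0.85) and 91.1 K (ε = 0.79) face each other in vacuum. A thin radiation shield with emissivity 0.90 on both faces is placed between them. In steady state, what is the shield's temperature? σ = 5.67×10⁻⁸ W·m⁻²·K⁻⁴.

T_s ≈ 233 K

In steady state the net flux on the hot side equals that on the cold side.
σ(T₁⁴−T_s⁴)/D₁ = σ(T_s⁴−T₂⁴)/D₂, with D₁ = 1/ε₁+1/ε_s−1 = 1.288, D₂ = 1/ε_s+1/ε₂−1 = 1.377.
Solve for T_s⁴: T_s⁴ = (D₂·T₁⁴ + D₁·T₂⁴)/(D₁+D₂) = 2.946×10⁹ K⁴.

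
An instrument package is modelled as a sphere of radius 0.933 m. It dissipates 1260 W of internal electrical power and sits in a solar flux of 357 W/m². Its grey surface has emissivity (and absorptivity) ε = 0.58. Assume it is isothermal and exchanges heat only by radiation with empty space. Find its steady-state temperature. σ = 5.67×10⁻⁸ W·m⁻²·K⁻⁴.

At steady state, absorbed solar power + internal power = radiated power.
Absorbed: α·S·A_cross = 0.58·357·2.735 = 566.3 W (cross-section πr²).
Total input = 566.3 + 1260 = 1826 W.
Radiated: εσ·A_surf·T⁴ with A_surf = 4πr² = 10.94 m².
T⁴ = 1826/(0.58·5.67×10⁻⁸·10.94) = 5.077×10⁹ K⁴.

T ≈ 267 K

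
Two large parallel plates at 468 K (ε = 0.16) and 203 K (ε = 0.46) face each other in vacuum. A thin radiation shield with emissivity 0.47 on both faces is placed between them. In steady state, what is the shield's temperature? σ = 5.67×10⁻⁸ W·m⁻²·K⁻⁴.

T_s ≈ 356 K

In steady state the net flux on the hot side equals that on the cold side.
σ(T₁⁴−T_s⁴)/D₁ = σ(T_s⁴−T₂⁴)/D₂, with D₁ = 1/ε₁+1/ε_s−1 = 7.378, D₂ = 1/ε_s+1/ε₂−1 = 3.302.
Solve for T_s⁴: T_s⁴ = (D₂·T₁⁴ + D₁·T₂⁴)/(D₁+D₂) = 1.600×10¹⁰ K⁴.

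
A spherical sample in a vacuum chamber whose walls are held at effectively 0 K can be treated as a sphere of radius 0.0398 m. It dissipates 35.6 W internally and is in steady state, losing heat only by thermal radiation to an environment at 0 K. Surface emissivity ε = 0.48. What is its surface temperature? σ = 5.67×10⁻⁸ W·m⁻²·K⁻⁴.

Steady state: internal power = radiated power, P = εσA T⁴.
Radiating area A = 4πr² = 0.01991 m².
T⁴ = P/(εσA) = 35.6/(0.48·5.67×10⁻⁸·0.01991) = 6.571×10¹⁰ K⁴.
T = (6.571×10¹⁰)^(1/4).

T ≈ 506 K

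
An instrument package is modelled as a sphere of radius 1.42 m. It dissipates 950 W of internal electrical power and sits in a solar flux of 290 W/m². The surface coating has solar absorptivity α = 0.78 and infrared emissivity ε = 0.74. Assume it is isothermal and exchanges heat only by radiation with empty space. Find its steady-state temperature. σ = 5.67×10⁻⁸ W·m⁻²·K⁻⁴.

At steady state, absorbed solar power + internal power = radiated power.
Absorbed: α·S·A_cross = 0.78·290·6.335 = 1433 W (cross-section πr²).
Total input = 1433 + 950 = 2383 W.
Radiated: εσ·A_surf·T⁴ with A_surf = 4πr² = 25.34 m².
T⁴ = 2383/(0.74·5.67×10⁻⁸·25.34) = 2.241×10⁹ K⁴.

T ≈ 218 K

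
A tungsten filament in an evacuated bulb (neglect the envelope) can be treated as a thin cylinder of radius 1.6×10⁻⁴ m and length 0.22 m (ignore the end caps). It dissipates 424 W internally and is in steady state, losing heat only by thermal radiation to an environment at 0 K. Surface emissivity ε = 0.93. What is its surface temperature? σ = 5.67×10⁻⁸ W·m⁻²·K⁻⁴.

T ≈ 2460 K

Steady state: internal power = radiated power, P = εσA T⁴.
Radiating area A = 2πrL = 2.212×10⁻⁴ m².
T⁴ = P/(εσA) = 424/(0.93·5.67×10⁻⁸·2.212×10⁻⁴) = 3.636×10¹³ K⁴.
T = (3.636×10¹³)^(1/4).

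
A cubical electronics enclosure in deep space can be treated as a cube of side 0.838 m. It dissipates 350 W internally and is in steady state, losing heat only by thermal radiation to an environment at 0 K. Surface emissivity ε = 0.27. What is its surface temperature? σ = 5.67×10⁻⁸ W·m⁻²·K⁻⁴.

Steady state: internal power = radiated power, P = εσA T⁴.
Radiating area A = 6L² = 4.213 m².
T⁴ = P/(εσA) = 350/(0.27·5.67×10⁻⁸·4.213) = 5.426×10⁹ K⁴.
T = (5.426×10⁹)^(1/4).

T ≈ 271 K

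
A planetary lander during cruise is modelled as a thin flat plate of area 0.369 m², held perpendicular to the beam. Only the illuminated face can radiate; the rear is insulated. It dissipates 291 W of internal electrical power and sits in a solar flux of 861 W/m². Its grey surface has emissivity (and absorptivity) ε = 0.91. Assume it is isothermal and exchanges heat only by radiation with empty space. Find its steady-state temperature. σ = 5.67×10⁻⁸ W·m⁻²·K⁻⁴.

At steady state, absorbed solar power + internal power = radiated power.
Absorbed: α·S·A_cross = 0.91·861·0.3690 = 289.1 W (cross-section A).
Total input = 289.1 + 291 = 580.1 W.
Radiated: εσ·A_surf·T⁴ with A_surf = A = 0.3690 m².
T⁴ = 580.1/(0.91·5.67×10⁻⁸·0.3690) = 3.047×10¹⁰ K⁴.

T ≈ 418 K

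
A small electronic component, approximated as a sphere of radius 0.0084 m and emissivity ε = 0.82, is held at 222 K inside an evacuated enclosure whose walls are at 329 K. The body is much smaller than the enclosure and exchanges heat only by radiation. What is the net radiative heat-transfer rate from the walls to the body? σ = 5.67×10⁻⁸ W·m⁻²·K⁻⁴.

For a small grey body in a large enclosure: P_net = εσA(T_body⁴ − T_wall⁴).
A = 4πr² = 8.867×10⁻⁴ m²; T_body⁴ − T_wall⁴ = 2.429×10⁹ − 1.172×10¹⁰ = -9.287×10⁹ K⁴.
|P_net| = 0.82·5.67×10⁻⁸·8.867×10⁻⁴·9.287×10⁹.

P_net ≈ 0.383 W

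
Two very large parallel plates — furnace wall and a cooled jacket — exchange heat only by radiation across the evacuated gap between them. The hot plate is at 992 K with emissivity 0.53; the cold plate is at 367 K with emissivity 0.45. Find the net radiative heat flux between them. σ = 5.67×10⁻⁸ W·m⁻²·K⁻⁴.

q ≈ 17300 W/m²

For two infinite grey parallel plates, q = σ(T₁⁴ − T₂⁴)/(1/ε₁ + 1/ε₂ − 1).
T₁⁴ − T₂⁴ = 9.684×10¹¹ − 1.814×10¹⁰ = 9.502×10¹¹ K⁴.
1/ε₁ + 1/ε₂ − 1 = 1.887 + 2.222 − 1 = 3.109.
q = 5.67×10⁻⁸ × 9.502×10¹¹ / 3.109.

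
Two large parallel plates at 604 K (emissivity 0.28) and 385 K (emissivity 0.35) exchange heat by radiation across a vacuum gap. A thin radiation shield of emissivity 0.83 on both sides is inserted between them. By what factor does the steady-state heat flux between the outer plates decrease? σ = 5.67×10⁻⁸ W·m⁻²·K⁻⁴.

factor ≈ 1.26

Without shield: q₀ = σΔ(T⁴)/(1/ε₁+1/ε₂−1) with denominator 5.429.
With shield the two gaps are in series; the resistances add: (1/ε₁+1/ε_s−1)+(1/ε_s+1/ε₂−1) = 3.776+3.062 = 6.838.
Heat-flux ratio q₀/q = 6.838/5.429.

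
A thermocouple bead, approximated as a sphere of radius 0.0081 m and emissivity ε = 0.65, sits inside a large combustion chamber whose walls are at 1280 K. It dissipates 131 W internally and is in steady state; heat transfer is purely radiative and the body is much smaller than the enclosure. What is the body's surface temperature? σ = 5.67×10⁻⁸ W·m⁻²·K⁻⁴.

T ≈ 1630 K

For a small grey body in a large enclosure, net radiated power = εσA(T⁴ − T_w⁴).
Steady state: P = εσA(T⁴ − T_w⁴) with A = 4πr² = 8.245×10⁻⁴ m².
T⁴ = P/(εσA) + T_w⁴ = 131/(0.65·5.67×10⁻⁸·8.245×10⁻⁴) + (1280)⁴
    = 4.311×10¹² + 2.684×10¹² = 6.996×10¹² K⁴.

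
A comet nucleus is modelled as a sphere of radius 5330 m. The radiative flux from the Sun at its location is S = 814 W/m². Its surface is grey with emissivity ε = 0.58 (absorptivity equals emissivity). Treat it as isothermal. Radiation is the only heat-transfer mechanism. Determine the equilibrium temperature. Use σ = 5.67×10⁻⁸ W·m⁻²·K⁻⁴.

T ≈ 245 K

At equilibrium, absorbed power = emitted power.
Absorbing cross-section = πr² = 8.925×10⁷ m²; emitting surface = 4πr² = 3.570×10⁸ m² (ratio 4).
εS·A_cross = εσ·A_surf·T⁴  ⇒  T⁴ = S/(4σ)   (ε cancels).
T⁴ = 814/(4·5.67×10⁻⁸) = 3.589×10⁹ K⁴.
T = (3.589×10⁹)^(1/4).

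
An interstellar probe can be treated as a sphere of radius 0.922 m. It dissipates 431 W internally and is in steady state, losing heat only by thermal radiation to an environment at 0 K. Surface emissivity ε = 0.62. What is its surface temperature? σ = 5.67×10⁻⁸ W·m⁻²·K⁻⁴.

T ≈ 184 K

Steady state: internal power = radiated power, P = εσA T⁴.
Radiating area A = 4πr² = 10.68 m².
T⁴ = P/(εσA) = 431/(0.62·5.67×10⁻⁸·10.68) = 1.148×10⁹ K⁴.
T = (1.148×10⁹)^(1/4).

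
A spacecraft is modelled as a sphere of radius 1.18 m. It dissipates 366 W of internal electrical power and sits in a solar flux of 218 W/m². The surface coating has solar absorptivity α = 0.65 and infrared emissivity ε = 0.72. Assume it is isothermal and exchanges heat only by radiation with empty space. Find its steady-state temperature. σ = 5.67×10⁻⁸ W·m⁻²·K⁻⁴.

At steady state, absorbed solar power + internal power = radiated power.
Absorbed: α·S·A_cross = 0.65·218·4.374 = 619.8 W (cross-section πr²).
Total input = 619.8 + 366 = 985.8 W.
Radiated: εσ·A_surf·T⁴ with A_surf = 4πr² = 17.50 m².
T⁴ = 985.8/(0.72·5.67×10⁻⁸·17.50) = 1.380×10⁹ K⁴.

T ≈ 193 K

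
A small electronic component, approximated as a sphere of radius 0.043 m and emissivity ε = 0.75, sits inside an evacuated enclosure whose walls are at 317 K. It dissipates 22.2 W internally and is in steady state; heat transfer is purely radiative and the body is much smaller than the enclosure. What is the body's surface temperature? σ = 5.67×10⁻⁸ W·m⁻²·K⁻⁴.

T ≈ 425 K

For a small grey body in a large enclosure, net radiated power = εσA(T⁴ − T_w⁴).
Steady state: P = εσA(T⁴ − T_w⁴) with A = 4πr² = 0.02324 m².
T⁴ = P/(εσA) + T_w⁴ = 22.2/(0.75·5.67×10⁻⁸·0.02324) + (317)⁴
    = 2.247×10¹⁰ + 1.010×10¹⁰ = 3.257×10¹⁰ K⁴.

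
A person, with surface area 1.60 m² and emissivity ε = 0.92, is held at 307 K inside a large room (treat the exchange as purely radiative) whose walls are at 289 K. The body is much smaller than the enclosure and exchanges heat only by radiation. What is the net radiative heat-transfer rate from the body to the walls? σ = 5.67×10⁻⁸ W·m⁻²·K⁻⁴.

For a small grey body in a large enclosure: P_net = εσA(T_body⁴ − T_wall⁴).
A = 1.60 m²; T_body⁴ − T_wall⁴ = 8.883×10⁹ − 6.976×10⁹ = 1.907×10⁹ K⁴.
|P_net| = 0.92·5.67×10⁻⁸·1.600·1.907×10⁹.

P_net ≈ 159 W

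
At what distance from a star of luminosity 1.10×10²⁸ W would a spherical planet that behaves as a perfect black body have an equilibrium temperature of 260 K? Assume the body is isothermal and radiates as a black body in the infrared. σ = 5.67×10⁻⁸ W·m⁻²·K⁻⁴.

d ≈ 9.19×10¹¹ m

For an isothermal black-emitting sphere, (1−a)S·πr² = σ·4πr²·T⁴ ⇒ S = 4σT⁴/(1−a).
S = 4·5.67×10⁻⁸·(260)⁴/1.00 = 1036 W/m².
Flux falls as S = L/(4πd²), so d = √(L/(4πS)) = √(1.10×10²⁸/(4π·1036)).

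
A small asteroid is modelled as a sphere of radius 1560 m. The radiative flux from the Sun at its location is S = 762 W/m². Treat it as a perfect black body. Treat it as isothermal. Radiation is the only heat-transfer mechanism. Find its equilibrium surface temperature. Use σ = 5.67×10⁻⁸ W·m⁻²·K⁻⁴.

At equilibrium, absorbed power = emitted power.
Absorbing cross-section = πr² = 7.645×10⁶ m²; emitting surface = 4πr² = 3.058×10⁷ m² (ratio 4).
S·A_cross = εσ·A_surf·T⁴  ⇒  T⁴ = S/(4σ).
T⁴ = 1.00·762/(4·5.67×10⁻⁸) = 3.360×10⁹ K⁴.
T = (3.360×10⁹)^(1/4).

T ≈ 241 K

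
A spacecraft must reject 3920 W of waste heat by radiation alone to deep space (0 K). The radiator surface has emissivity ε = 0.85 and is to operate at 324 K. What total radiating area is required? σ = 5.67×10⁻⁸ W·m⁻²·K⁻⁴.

A ≈ 7.38 m²

P = εσA T⁴ ⇒ A = P/(εσT⁴).
T⁴ = 1.102×10¹⁰ K⁴.
A = 3920/(0.85 × 5.67×10⁻⁸ × 1.102×10¹⁰).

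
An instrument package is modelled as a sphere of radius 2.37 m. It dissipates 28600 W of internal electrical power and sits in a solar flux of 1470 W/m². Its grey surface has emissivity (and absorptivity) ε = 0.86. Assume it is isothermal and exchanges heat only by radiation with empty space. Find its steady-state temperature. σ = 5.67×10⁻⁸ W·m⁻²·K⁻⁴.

At steady state, absorbed solar power + internal power = radiated power.
Absorbed: α·S·A_cross = 0.86·1470·17.65 = 22310 W (cross-section πr²).
Total input = 22310 + 28600 = 50910 W.
Radiated: εσ·A_surf·T⁴ with A_surf = 4πr² = 70.58 m².
T⁴ = 50910/(0.86·5.67×10⁻⁸·70.58) = 1.479×10¹⁰ K⁴.

T ≈ 349 K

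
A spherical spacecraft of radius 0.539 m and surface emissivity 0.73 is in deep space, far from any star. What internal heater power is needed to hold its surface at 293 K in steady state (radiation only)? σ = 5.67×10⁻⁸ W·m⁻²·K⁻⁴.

P ≈ 1110 W

P = εσ·4πr²·T⁴.
4πr² = 3.651 m²; T⁴ = 7.370×10⁹ K⁴.
P = 0.73·5.67×10⁻⁸·3.651·7.370×10⁹.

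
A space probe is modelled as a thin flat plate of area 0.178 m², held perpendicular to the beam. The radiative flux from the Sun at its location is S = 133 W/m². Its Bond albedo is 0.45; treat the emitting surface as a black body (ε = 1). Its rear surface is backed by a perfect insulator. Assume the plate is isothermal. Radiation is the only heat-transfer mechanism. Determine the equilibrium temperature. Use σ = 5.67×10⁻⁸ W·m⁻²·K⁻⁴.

At equilibrium, absorbed power = emitted power.
Absorbing cross-section = A = 0.1780 m²; emitting surface = A = 0.1780 m² (ratio 1).
(1−a)S·A_cross = εσ·A_surf·T⁴  ⇒  T⁴ = (1−a)S/(1σ).
T⁴ = 0.550·133/(1·5.67×10⁻⁸) = 1.290×10⁹ K⁴.
T = (1.290×10⁹)^(1/4).

T ≈ 190 K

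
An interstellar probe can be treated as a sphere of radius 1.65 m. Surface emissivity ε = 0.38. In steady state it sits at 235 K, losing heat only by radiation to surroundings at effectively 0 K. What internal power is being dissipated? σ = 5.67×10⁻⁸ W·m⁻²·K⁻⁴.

Steady state: P = εσA T⁴.
A = 4πr² = 34.21 m²; T⁴ = (235)⁴ = 3.050×10⁹ K⁴.
P = 0.38 × 5.67×10⁻⁸ × 34.21 × 3.050×10⁹.

P ≈ 2250 W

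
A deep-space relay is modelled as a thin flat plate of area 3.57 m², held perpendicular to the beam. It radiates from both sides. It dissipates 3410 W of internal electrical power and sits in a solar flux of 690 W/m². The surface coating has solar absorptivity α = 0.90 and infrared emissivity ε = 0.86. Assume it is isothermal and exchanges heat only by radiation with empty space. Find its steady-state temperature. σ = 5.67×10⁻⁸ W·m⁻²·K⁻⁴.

At steady state, absorbed solar power + internal power = radiated power.
Absorbed: α·S·A_cross = 0.90·690·3.570 = 2217 W (cross-section A).
Total input = 2217 + 3410 = 5627 W.
Radiated: εσ·A_surf·T⁴ with A_surf = 2A = 7.140 m².
T⁴ = 5627/(0.86·5.67×10⁻⁸·7.140) = 1.616×10¹⁰ K⁴.

T ≈ 357 K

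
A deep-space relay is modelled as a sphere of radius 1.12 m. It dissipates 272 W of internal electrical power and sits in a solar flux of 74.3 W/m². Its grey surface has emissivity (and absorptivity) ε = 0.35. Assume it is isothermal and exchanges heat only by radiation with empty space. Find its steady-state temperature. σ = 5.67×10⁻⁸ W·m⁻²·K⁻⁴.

At steady state, absorbed solar power + internal power = radiated power.
Absorbed: α·S·A_cross = 0.35·74.3·3.941 = 102.5 W (cross-section πr²).
Total input = 102.5 + 272 = 374.5 W.
Radiated: εσ·A_surf·T⁴ with A_surf = 4πr² = 15.76 m².
T⁴ = 374.5/(0.35·5.67×10⁻⁸·15.76) = 1.197×10⁹ K⁴.

T ≈ 186 K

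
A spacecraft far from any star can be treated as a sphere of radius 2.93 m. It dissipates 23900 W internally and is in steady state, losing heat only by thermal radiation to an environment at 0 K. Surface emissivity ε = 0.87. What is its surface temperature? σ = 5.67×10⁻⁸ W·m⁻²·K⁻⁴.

Steady state: internal power = radiated power, P = εσA T⁴.
Radiating area A = 4πr² = 107.9 m².
T⁴ = P/(εσA) = 23900/(0.87·5.67×10⁻⁸·107.9) = 4.491×10⁹ K⁴.
T = (4.491×10⁹)^(1/4).

T ≈ 259 K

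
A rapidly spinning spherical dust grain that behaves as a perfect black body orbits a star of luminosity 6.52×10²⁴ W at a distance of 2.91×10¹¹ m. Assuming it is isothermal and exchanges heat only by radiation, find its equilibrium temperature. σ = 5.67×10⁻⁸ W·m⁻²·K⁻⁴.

T ≈ 72.1 K

First find the stellar flux at distance d: S = L/(4πd²) = 6.52×10²⁴/(4π·(2.91×10¹¹)²) = 6.127 W/m².
For an isothermal sphere, absorbed (1−a)S·πr² = emitted σ·4πr²·T⁴, so T⁴ = (1−a)S/(4σ).
T⁴ = 1.00·6.127/(4·5.67×10⁻⁸) = 2.702×10⁷ K⁴.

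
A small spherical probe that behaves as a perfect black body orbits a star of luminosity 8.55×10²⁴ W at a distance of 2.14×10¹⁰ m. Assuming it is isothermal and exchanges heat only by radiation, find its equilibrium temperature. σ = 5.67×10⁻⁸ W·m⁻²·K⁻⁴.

T ≈ 284 K

First find the stellar flux at distance d: S = L/(4πd²) = 8.55×10²⁴/(4π·(2.14×10¹⁰)²) = 1486 W/m².
For an isothermal sphere, absorbed (1−a)S·πr² = emitted σ·4πr²·T⁴, so T⁴ = (1−a)S/(4σ).
T⁴ = 1.00·1486/(4·5.67×10⁻⁸) = 6.551×10⁹ K⁴.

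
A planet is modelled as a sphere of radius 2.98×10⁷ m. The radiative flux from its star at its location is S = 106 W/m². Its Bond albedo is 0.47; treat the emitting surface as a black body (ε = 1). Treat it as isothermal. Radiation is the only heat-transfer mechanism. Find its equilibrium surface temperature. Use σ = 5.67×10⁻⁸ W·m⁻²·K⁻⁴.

At equilibrium, absorbed power = emitted power.
Absorbing cross-section = πr² = 2.790×10¹⁵ m²; emitting surface = 4πr² = 1.116×10¹⁶ m² (ratio 4).
(1−a)S·A_cross = εσ·A_surf·T⁴  ⇒  T⁴ = (1−a)S/(4σ).
T⁴ = 0.530·106/(4·5.67×10⁻⁸) = 2.477×10⁸ K⁴.
T = (2.477×10⁸)^(1/4).

T ≈ 125 K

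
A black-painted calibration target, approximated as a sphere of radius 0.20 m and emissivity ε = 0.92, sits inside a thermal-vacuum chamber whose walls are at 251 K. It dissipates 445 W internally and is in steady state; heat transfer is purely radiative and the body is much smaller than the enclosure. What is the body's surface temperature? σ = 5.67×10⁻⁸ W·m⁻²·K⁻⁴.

T ≈ 380 K

For a small grey body in a large enclosure, net radiated power = εσA(T⁴ − T_w⁴).
Steady state: P = εσA(T⁴ − T_w⁴) with A = 4πr² = 0.5027 m².
T⁴ = P/(εσA) + T_w⁴ = 445/(0.92·5.67×10⁻⁸·0.5027) + (251)⁴
    = 1.697×10¹⁰ + 3.969×10⁹ = 2.094×10¹⁰ K⁴.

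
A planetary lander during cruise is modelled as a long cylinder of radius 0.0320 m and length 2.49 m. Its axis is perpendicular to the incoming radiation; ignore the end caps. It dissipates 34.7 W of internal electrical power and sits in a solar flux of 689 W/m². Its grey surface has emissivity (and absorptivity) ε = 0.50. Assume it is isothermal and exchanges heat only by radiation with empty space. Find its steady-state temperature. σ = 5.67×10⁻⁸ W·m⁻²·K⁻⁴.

At steady state, absorbed solar power + internal power = radiated power.
Absorbed: α·S·A_cross = 0.50·689·0.1594 = 54.90 W (cross-section 2rL).
Total input = 54.90 + 34.7 = 89.60 W.
Radiated: εσ·A_surf·T⁴ with A_surf = 2πrL = 0.5006 m².
T⁴ = 89.60/(0.50·5.67×10⁻⁸·0.5006) = 6.313×10⁹ K⁴.

T ≈ 282 K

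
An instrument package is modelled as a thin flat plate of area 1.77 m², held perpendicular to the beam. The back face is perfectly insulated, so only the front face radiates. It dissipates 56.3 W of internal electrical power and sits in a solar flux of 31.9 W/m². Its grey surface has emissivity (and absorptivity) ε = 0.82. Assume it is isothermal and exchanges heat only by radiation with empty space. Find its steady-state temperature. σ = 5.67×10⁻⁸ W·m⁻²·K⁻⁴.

T ≈ 188 K

At steady state, absorbed solar power + internal power = radiated power.
Absorbed: α·S·A_cross = 0.82·31.9·1.770 = 46.30 W (cross-section A).
Total input = 46.30 + 56.3 = 102.6 W.
Radiated: εσ·A_surf·T⁴ with A_surf = A = 1.770 m².
T⁴ = 102.6/(0.82·5.67×10⁻⁸·1.770) = 1.247×10⁹ K⁴.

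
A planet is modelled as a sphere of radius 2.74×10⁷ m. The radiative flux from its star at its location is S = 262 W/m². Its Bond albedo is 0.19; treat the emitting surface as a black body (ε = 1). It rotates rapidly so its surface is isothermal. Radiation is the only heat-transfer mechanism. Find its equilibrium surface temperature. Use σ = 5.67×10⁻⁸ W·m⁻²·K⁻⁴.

T ≈ 175 K

At equilibrium, absorbed power = emitted power.
Absorbing cross-section = πr² = 2.359×10¹⁵ m²; emitting surface = 4πr² = 9.434×10¹⁵ m² (ratio 4).
(1−a)S·A_cross = εσ·A_surf·T⁴  ⇒  T⁴ = (1−a)S/(4σ).
T⁴ = 0.810·262/(4·5.67×10⁻⁸) = 9.357×10⁸ K⁴.
T = (9.357×10⁸)^(1/4).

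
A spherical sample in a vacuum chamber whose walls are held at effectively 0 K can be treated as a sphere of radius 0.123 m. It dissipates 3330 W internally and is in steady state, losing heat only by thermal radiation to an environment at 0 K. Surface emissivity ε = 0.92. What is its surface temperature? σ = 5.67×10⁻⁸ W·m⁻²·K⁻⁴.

T ≈ 761 K

Steady state: internal power = radiated power, P = εσA T⁴.
Radiating area A = 4πr² = 0.1901 m².
T⁴ = P/(εσA) = 3330/(0.92·5.67×10⁻⁸·0.1901) = 3.358×10¹¹ K⁴.
T = (3.358×10¹¹)^(1/4).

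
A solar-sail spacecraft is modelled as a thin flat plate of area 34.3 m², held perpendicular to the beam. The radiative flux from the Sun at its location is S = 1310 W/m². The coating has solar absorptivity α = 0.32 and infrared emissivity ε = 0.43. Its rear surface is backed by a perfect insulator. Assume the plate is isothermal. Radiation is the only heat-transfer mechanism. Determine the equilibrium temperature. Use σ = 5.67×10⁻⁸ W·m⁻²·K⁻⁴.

At equilibrium, absorbed power = emitted power.
Absorbing cross-section = A = 34.30 m²; emitting surface = A = 34.30 m² (ratio 1).
αS·A_cross = εσ·A_surf·T⁴  ⇒  T⁴ = αS/(ε·1σ).
T⁴ = 0.320·1310/(0.43·1·5.67×10⁻⁸) = 1.719×10¹⁰ K⁴.
T = (1.719×10¹⁰)^(1/4).

T ≈ 362 K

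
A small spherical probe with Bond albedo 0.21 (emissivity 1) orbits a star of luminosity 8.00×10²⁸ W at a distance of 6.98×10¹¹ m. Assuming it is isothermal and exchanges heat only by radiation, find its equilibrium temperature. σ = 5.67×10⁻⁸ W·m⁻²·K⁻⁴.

T ≈ 462 K

First find the stellar flux at distance d: S = L/(4πd²) = 8.00×10²⁸/(4π·(6.98×10¹¹)²) = 13070 W/m².
For an isothermal sphere, absorbed (1−a)S·πr² = emitted σ·4πr²·T⁴, so T⁴ = (1−a)S/(4σ).
T⁴ = 0.790·13070/(4·5.67×10⁻⁸) = 4.551×10¹⁰ K⁴.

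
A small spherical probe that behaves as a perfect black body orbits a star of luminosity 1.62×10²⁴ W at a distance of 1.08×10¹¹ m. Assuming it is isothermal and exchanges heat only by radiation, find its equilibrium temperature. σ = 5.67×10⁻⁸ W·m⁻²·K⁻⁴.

T ≈ 83.6 K

First find the stellar flux at distance d: S = L/(4πd²) = 1.62×10²⁴/(4π·(1.08×10¹¹)²) = 11.05 W/m².
For an isothermal sphere, absorbed (1−a)S·πr² = emitted σ·4πr²·T⁴, so T⁴ = (1−a)S/(4σ).
T⁴ = 1.00·11.05/(4·5.67×10⁻⁸) = 4.873×10⁷ K⁴.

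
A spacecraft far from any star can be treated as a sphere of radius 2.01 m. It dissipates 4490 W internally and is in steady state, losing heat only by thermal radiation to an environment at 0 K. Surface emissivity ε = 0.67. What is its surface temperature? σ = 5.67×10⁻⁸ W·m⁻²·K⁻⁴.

Steady state: internal power = radiated power, P = εσA T⁴.
Radiating area A = 4πr² = 50.77 m².
T⁴ = P/(εσA) = 4490/(0.67·5.67×10⁻⁸·50.77) = 2.328×10⁹ K⁴.
T = (2.328×10⁹)^(1/4).

T ≈ 220 K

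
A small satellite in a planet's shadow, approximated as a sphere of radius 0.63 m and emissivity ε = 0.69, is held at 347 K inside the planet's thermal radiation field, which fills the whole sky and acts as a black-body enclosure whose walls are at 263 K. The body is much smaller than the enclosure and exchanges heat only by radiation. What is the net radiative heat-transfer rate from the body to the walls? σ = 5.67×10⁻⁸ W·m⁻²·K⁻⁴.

For a small grey body in a large enclosure: P_net = εσA(T_body⁴ − T_wall⁴).
A = 4πr² = 4.988 m²; T_body⁴ − T_wall⁴ = 1.450×10¹⁰ − 4.784×10⁹ = 9.714×10⁹ K⁴.
|P_net| = 0.69·5.67×10⁻⁸·4.988·9.714×10⁹.

P_net ≈ 1900 W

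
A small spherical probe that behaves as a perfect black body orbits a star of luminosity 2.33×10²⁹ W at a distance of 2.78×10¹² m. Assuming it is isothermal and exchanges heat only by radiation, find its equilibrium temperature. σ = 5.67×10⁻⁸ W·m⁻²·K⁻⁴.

First find the stellar flux at distance d: S = L/(4πd²) = 2.33×10²⁹/(4π·(2.78×10¹²)²) = 2399 W/m².
For an isothermal sphere, absorbed (1−a)S·πr² = emitted σ·4πr²·T⁴, so T⁴ = (1−a)S/(4σ).
T⁴ = 1.00·2399/(4·5.67×10⁻⁸) = 1.058×10¹⁰ K⁴.

T ≈ 321 K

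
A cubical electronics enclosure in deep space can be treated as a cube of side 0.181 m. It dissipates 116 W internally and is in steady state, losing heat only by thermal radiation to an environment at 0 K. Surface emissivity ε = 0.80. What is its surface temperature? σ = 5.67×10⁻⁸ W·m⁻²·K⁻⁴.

T ≈ 338 K

Steady state: internal power = radiated power, P = εσA T⁴.
Radiating area A = 6L² = 0.1966 m².
T⁴ = P/(εσA) = 116/(0.80·5.67×10⁻⁸·0.1966) = 1.301×10¹⁰ K⁴.
T = (1.301×10¹⁰)^(1/4).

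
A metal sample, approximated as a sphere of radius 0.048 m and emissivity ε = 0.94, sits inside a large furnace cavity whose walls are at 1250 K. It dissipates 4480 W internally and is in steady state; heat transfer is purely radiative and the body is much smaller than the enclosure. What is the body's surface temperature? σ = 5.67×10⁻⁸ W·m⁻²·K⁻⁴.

T ≈ 1520 K

For a small grey body in a large enclosure, net radiated power = εσA(T⁴ − T_w⁴).
Steady state: P = εσA(T⁴ − T_w⁴) with A = 4πr² = 0.02895 m².
T⁴ = P/(εσA) + T_w⁴ = 4480/(0.94·5.67×10⁻⁸·0.02895) + (1250)⁴
    = 2.903×10¹² + 2.441×10¹² = 5.345×10¹² K⁴.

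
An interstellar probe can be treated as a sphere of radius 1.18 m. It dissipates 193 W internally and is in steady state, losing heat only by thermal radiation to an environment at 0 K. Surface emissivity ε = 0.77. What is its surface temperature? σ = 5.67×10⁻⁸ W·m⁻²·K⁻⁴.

T ≈ 126 K

Steady state: internal power = radiated power, P = εσA T⁴.
Radiating area A = 4πr² = 17.50 m².
T⁴ = P/(εσA) = 193/(0.77·5.67×10⁻⁸·17.50) = 2.526×10⁸ K⁴.
T = (2.526×10⁸)^(1/4).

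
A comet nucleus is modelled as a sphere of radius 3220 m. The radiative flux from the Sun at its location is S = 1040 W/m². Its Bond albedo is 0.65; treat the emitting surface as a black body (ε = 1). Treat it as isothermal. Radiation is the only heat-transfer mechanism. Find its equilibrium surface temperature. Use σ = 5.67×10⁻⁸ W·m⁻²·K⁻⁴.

T ≈ 200 K

At equilibrium, absorbed power = emitted power.
Absorbing cross-section = πr² = 3.257×10⁷ m²; emitting surface = 4πr² = 1.303×10⁸ m² (ratio 4).
(1−a)S·A_cross = εσ·A_surf·T⁴  ⇒  T⁴ = (1−a)S/(4σ).
T⁴ = 0.350·1040/(4·5.67×10⁻⁸) = 1.605×10⁹ K⁴.
T = (1.605×10⁹)^(1/4).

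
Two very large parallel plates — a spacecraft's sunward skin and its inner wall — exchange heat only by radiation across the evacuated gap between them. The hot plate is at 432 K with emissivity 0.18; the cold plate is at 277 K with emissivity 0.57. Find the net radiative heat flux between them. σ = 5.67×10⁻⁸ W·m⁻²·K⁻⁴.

For two infinite grey parallel plates, q = σ(T₁⁴ − T₂⁴)/(1/ε₁ + 1/ε₂ − 1).
T₁⁴ − T₂⁴ = 3.483×10¹⁰ − 5.887×10⁹ = 2.894×10¹⁰ K⁴.
1/ε₁ + 1/ε₂ − 1 = 5.556 + 1.754 − 1 = 6.310.
q = 5.67×10⁻⁸ × 2.894×10¹⁰ / 6.310.

q ≈ 260 W/m²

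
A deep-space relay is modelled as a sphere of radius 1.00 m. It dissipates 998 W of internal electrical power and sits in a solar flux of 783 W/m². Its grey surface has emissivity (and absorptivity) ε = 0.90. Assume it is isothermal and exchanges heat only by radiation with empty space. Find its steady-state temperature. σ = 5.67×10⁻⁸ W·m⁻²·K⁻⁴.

T ≈ 266 K

At steady state, absorbed solar power + internal power = radiated power.
Absorbed: α·S·A_cross = 0.90·783·3.142 = 2214 W (cross-section πr²).
Total input = 2214 + 998 = 3212 W.
Radiated: εσ·A_surf·T⁴ with A_surf = 4πr² = 12.57 m².
T⁴ = 3212/(0.90·5.67×10⁻⁸·12.57) = 5.009×10⁹ K⁴.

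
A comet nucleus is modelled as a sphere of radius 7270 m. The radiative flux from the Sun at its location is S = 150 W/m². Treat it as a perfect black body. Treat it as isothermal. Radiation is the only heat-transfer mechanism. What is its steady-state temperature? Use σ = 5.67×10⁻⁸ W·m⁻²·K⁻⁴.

T ≈ 160 K

At equilibrium, absorbed power = emitted power.
Absorbing cross-section = πr² = 1.660×10⁸ m²; emitting surface = 4πr² = 6.642×10⁸ m² (ratio 4).
S·A_cross = εσ·A_surf·T⁴  ⇒  T⁴ = S/(4σ).
T⁴ = 1.00·150/(4·5.67×10⁻⁸) = 6.614×10⁸ K⁴.
T = (6.614×10⁸)^(1/4).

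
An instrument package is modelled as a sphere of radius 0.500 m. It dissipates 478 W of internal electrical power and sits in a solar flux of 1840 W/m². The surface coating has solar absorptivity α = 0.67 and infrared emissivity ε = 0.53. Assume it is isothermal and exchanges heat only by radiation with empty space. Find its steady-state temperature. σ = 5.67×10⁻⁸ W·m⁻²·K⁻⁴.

At steady state, absorbed solar power + internal power = radiated power.
Absorbed: α·S·A_cross = 0.67·1840·0.7854 = 968.2 W (cross-section πr²).
Total input = 968.2 + 478 = 1446 W.
Radiated: εσ·A_surf·T⁴ with A_surf = 4πr² = 3.142 m².
T⁴ = 1446/(0.53·5.67×10⁻⁸·3.142) = 1.532×10¹⁰ K⁴.

T ≈ 352 K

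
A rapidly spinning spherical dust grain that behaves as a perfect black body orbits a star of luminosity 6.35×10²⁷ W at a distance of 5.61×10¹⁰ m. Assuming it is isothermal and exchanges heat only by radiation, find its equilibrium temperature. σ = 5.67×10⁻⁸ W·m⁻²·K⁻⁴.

T ≈ 917 K

First find the stellar flux at distance d: S = L/(4πd²) = 6.35×10²⁷/(4π·(5.61×10¹⁰)²) = 1.606×10⁵ W/m².
For an isothermal sphere, absorbed (1−a)S·πr² = emitted σ·4πr²·T⁴, so T⁴ = (1−a)S/(4σ).
T⁴ = 1.00·1.606×10⁵/(4·5.67×10⁻⁸) = 7.079×10¹¹ K⁴.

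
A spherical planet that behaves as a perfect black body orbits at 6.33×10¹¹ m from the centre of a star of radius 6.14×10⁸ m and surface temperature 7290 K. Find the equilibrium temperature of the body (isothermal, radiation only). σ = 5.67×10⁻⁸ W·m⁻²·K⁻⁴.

T ≈ 161 K

The star's surface emits σT_*⁴; at distance d the flux is S = σT_*⁴(R_*/d)².
S = 5.67×10⁻⁸·(7290)⁴·(6.14×10⁸/6.33×10¹¹)² = 150.7 W/m².
For an isothermal sphere T⁴ = (1−a)S/(4σ) = 6.643×10⁸ K⁴.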